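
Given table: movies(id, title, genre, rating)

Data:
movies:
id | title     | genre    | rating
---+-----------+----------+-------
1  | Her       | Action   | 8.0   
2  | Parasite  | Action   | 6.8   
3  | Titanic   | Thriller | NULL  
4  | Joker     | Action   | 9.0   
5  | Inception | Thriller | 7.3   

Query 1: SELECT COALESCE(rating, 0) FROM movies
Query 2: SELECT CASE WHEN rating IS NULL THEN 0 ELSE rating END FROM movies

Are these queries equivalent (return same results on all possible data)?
Yes, equivalent

Both queries return: [(0,), (6.8,), (7.3,), (8.0,), (9.0,)]

Reason: COALESCE vs CASE for NULL handling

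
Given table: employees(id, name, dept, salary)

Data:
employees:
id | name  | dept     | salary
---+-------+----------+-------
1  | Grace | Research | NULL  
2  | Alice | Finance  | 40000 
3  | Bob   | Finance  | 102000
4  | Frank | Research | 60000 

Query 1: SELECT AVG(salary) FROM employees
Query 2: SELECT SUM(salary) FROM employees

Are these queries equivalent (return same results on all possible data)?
No, not equivalent

Query 1 returns: [(67333.33333333333,)]
Query 2 returns: [(202000,)]

Reason: AVG vs SUM give different aggregate values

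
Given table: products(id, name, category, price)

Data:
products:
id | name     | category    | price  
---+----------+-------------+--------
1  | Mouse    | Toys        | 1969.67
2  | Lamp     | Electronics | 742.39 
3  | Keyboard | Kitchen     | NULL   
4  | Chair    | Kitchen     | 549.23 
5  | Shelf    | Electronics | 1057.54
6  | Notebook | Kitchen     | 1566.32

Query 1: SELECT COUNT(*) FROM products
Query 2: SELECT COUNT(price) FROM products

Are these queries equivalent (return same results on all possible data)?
No, not equivalent

Query 1 returns: [(6,)]
Query 2 returns: [(5,)]

Reason: COUNT(*) includes NULLs, COUNT(column) excludes them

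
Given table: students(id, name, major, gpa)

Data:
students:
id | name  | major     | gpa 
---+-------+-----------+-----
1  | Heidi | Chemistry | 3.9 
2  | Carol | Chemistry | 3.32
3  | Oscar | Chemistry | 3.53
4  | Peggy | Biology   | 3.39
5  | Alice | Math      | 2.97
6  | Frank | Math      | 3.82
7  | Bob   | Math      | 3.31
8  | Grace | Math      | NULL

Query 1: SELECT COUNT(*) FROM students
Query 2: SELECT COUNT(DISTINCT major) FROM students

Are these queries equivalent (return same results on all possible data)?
No, not equivalent

Query 1 returns: [(8,)]
Query 2 returns: [(3,)]

Reason: COUNT(*) counts rows, COUNT(DISTINCT major) counts unique majors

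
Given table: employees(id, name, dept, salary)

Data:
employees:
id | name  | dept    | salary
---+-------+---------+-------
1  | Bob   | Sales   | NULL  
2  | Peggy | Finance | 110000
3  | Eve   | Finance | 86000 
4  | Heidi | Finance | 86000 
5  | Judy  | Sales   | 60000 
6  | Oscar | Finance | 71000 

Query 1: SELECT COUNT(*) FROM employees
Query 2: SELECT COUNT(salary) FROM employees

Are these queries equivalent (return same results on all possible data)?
No, not equivalent

Query 1 returns: [(6,)]
Query 2 returns: [(5,)]

Reason: COUNT(*) includes NULLs, COUNT(column) excludes them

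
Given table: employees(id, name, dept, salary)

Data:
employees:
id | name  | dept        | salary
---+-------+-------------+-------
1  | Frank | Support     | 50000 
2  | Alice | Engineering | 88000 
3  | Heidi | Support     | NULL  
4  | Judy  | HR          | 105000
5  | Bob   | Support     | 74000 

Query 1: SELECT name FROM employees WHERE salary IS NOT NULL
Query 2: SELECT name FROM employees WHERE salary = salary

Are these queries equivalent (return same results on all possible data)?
Yes, equivalent

Both queries return: [('Alice',), ('Bob',), ('Frank',), ('Judy',)]

Reason: IS NOT NULL vs self-equality (both exclude NULLs)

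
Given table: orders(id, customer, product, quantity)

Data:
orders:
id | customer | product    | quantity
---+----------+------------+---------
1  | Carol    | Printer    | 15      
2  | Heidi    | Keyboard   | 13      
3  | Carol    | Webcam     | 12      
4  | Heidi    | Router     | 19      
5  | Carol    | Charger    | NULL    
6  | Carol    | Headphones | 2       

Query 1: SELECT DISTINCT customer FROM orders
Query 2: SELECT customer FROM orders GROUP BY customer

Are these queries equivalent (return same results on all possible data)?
Yes, equivalent

Both queries return: [('Carol',), ('Heidi',)]

Reason: Both get unique customers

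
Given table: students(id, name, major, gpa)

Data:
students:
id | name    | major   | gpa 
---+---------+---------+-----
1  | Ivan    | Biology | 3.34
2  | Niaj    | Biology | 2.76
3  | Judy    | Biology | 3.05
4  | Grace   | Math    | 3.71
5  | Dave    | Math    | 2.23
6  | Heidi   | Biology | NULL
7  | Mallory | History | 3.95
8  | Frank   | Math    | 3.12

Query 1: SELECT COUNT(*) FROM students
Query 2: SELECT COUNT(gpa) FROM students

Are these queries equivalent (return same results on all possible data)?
No, not equivalent

Query 1 returns: [(8,)]
Query 2 returns: [(7,)]

Reason: COUNT(*) includes NULLs, COUNT(column) excludes them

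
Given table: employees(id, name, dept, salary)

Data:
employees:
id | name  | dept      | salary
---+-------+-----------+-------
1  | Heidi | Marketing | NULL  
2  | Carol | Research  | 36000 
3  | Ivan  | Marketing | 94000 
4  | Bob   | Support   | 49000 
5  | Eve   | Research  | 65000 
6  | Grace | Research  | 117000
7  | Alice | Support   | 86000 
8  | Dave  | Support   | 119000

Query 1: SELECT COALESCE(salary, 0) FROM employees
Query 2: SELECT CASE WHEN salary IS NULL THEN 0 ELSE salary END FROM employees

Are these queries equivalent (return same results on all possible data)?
Yes, equivalent

Both queries return: [(0,), (36000,), (49000,), (65000,), (86000,), (94000,), (117000,), (119000,)]

Reason: COALESCE vs CASE for NULL handling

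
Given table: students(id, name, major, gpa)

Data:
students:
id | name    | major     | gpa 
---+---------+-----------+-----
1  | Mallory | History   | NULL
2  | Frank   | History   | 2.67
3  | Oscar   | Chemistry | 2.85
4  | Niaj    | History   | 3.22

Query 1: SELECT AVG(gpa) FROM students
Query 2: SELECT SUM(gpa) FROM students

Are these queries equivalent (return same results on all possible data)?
No, not equivalent

Query 1 returns: [(2.9133333333333336,)]
Query 2 returns: [(8.74,)]

Reason: AVG vs SUM give different aggregate values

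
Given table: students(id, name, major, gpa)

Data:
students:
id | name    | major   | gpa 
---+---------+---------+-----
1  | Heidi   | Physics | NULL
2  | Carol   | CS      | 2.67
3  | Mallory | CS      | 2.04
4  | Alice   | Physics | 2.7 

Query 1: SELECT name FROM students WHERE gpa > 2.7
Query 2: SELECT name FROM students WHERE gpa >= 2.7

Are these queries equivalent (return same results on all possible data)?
No, not equivalent

Query 1 returns: []
Query 2 returns: [('Alice',)]

Reason: > vs >= gives different results when gpa = 2.7 exists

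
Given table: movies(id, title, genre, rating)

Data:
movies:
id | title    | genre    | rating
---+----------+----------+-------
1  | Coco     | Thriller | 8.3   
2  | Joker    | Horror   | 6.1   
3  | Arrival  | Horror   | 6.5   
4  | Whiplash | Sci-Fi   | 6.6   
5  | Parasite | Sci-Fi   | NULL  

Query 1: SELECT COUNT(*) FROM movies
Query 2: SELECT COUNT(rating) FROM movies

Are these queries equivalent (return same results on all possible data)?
No, not equivalent

Query 1 returns: [(5,)]
Query 2 returns: [(4,)]

Reason: COUNT(*) includes NULLs, COUNT(column) excludes them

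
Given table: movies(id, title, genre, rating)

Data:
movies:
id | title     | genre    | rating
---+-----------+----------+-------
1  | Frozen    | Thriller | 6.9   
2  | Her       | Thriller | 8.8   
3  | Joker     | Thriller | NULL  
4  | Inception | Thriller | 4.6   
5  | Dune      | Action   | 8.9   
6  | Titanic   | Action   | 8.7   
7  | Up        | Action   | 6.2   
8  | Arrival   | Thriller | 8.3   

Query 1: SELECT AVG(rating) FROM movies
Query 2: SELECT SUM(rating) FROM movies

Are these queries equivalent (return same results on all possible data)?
No, not equivalent

Query 1 returns: [(7.485714285714286,)]
Query 2 returns: [(52.4,)]

Reason: AVG vs SUM give different aggregate values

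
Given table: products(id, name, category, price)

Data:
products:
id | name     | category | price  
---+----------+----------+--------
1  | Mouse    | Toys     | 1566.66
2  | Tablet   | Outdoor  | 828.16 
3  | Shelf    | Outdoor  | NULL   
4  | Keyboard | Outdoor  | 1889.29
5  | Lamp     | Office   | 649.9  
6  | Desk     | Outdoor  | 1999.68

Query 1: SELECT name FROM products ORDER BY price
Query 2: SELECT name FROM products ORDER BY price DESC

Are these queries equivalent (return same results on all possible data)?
No, not equivalent

Query 1 returns: [('Shelf',), ('Lamp',), ('Tablet',), ('Mouse',), ('Keyboard',), ('Desk',)]
Query 2 returns: [('Desk',), ('Keyboard',), ('Mouse',), ('Tablet',), ('Lamp',), ('Shelf',)]

Reason: ASC vs DESC gives opposite ordering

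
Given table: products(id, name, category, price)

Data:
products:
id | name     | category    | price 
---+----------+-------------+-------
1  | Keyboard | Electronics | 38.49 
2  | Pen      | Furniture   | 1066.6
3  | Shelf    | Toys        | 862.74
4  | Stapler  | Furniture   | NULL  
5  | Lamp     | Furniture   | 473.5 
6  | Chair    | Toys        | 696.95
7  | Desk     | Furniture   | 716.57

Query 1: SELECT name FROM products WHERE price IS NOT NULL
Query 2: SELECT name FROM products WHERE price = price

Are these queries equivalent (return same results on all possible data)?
Yes, equivalent

Both queries return: [('Chair',), ('Desk',), ('Keyboard',), ('Lamp',), ('Pen',), ('Shelf',)]

Reason: IS NOT NULL vs self-equality (both exclude NULLs)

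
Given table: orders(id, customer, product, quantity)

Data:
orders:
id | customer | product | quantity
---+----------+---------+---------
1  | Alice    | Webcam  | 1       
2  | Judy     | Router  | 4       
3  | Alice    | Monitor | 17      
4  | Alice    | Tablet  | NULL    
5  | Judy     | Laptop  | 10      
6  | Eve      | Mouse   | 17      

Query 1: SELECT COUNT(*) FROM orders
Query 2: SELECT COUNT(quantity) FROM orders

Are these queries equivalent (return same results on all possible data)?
No, not equivalent

Query 1 returns: [(6,)]
Query 2 returns: [(5,)]

Reason: COUNT(*) includes NULLs, COUNT(column) excludes them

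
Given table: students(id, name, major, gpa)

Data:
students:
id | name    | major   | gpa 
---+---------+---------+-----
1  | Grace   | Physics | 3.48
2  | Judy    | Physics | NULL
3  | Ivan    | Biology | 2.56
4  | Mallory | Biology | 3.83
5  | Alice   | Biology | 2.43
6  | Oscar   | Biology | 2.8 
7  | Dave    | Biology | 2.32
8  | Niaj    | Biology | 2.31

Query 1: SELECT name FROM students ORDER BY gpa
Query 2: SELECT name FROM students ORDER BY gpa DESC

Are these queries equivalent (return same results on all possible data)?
No, not equivalent

Query 1 returns: [('Judy',), ('Niaj',), ('Dave',), ('Alice',), ('Ivan',), ('Oscar',), ('Grace',), ('Mallory',)]
Query 2 returns: [('Mallory',), ('Grace',), ('Oscar',), ('Ivan',), ('Alice',), ('Dave',), ('Niaj',), ('Judy',)]

Reason: ASC vs DESC gives opposite ordering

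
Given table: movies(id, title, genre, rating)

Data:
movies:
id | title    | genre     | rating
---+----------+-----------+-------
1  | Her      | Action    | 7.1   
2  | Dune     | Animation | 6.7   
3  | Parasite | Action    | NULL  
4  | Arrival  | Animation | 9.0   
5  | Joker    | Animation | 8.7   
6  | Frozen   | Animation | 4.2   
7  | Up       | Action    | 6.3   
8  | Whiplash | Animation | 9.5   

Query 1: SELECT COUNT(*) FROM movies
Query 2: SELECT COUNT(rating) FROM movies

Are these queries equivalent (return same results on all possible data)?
No, not equivalent

Query 1 returns: [(8,)]
Query 2 returns: [(7,)]

Reason: COUNT(*) includes NULLs, COUNT(column) excludes them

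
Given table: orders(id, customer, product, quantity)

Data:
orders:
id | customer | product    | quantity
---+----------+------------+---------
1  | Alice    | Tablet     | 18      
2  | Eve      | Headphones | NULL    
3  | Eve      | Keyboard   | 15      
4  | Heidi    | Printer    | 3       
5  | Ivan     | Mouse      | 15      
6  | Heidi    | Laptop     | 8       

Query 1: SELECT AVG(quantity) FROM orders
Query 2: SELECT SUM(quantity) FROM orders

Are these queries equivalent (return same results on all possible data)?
No, not equivalent

Query 1 returns: [(11.8,)]
Query 2 returns: [(59,)]

Reason: AVG vs SUM give different aggregate values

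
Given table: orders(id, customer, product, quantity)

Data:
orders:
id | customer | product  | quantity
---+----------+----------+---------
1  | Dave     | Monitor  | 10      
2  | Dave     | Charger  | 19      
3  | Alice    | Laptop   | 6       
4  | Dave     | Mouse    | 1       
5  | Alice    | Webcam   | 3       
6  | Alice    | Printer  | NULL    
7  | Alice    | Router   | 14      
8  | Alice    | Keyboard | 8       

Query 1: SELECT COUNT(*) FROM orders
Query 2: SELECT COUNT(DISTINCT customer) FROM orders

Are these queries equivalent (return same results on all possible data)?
No, not equivalent

Query 1 returns: [(8,)]
Query 2 returns: [(2,)]

Reason: COUNT(*) counts rows, COUNT(DISTINCT customer) counts unique customers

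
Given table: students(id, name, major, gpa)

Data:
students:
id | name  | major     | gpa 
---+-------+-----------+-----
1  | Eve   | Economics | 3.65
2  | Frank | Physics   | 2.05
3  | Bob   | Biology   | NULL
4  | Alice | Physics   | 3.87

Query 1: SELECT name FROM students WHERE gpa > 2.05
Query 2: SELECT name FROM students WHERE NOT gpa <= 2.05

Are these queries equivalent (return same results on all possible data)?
Yes, equivalent

Both queries return: [('Alice',), ('Eve',)]

Reason: Both filter gpa > 2.05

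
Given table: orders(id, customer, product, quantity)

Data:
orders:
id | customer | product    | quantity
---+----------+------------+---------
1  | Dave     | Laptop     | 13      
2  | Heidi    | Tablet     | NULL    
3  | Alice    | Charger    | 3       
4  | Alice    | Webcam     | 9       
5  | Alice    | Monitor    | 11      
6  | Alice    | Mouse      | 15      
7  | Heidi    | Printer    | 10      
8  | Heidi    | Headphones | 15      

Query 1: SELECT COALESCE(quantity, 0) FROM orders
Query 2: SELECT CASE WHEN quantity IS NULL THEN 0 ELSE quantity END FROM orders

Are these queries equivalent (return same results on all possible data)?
Yes, equivalent

Both queries return: [(0,), (3,), (9,), (10,), (11,), (13,), (15,), (15,)]

Reason: COALESCE vs CASE for NULL handling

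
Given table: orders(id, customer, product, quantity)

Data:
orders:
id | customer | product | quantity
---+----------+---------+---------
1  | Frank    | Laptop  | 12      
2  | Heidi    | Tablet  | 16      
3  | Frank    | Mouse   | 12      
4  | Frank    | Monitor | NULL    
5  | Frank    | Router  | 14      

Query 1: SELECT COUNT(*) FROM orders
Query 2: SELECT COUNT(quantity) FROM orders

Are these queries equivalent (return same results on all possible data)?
No, not equivalent

Query 1 returns: [(5,)]
Query 2 returns: [(4,)]

Reason: COUNT(*) includes NULLs, COUNT(column) excludes them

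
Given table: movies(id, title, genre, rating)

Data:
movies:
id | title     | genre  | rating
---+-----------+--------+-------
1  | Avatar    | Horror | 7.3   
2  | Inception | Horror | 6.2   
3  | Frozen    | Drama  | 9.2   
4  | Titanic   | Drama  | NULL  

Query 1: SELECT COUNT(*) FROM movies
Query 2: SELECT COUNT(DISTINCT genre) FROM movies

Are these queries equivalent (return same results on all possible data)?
No, not equivalent

Query 1 returns: [(4,)]
Query 2 returns: [(2,)]

Reason: COUNT(*) counts rows, COUNT(DISTINCT genre) counts unique genres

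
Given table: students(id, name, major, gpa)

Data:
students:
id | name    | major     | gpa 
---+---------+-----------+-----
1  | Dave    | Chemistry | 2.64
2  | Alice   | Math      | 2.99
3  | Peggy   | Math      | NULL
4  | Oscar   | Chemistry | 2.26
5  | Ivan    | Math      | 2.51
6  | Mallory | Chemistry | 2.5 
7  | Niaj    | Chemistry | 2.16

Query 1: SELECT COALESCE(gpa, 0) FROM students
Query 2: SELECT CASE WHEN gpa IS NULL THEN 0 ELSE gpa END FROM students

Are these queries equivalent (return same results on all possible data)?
Yes, equivalent

Both queries return: [(0,), (2.16,), (2.26,), (2.5,), (2.51,), (2.64,), (2.99,)]

Reason: COALESCE vs CASE for NULL handling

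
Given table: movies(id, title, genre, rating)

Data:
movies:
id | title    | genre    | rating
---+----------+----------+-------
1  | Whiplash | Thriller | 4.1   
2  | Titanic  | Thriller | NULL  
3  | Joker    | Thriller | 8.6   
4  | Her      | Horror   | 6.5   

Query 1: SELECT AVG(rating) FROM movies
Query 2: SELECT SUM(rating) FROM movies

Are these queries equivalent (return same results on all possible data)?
No, not equivalent

Query 1 returns: [(6.3999999999999995,)]
Query 2 returns: [(19.2,)]

Reason: AVG vs SUM give different aggregate values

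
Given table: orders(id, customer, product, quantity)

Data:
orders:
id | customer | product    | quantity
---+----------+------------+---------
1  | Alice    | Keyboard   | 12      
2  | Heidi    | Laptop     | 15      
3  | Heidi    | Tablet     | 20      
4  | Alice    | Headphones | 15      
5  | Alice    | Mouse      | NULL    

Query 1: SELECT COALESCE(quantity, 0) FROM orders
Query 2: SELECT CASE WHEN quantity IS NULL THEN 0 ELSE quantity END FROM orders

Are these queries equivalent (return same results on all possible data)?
Yes, equivalent

Both queries return: [(0,), (12,), (15,), (15,), (20,)]

Reason: COALESCE vs CASE for NULL handling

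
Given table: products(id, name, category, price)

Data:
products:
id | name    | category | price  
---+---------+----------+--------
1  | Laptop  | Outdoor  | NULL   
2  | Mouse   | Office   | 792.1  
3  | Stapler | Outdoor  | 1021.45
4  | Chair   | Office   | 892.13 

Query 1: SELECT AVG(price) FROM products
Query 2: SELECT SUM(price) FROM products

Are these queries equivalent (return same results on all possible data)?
No, not equivalent

Query 1 returns: [(901.8933333333334,)]
Query 2 returns: [(2705.6800000000003,)]

Reason: AVG vs SUM give different aggregate values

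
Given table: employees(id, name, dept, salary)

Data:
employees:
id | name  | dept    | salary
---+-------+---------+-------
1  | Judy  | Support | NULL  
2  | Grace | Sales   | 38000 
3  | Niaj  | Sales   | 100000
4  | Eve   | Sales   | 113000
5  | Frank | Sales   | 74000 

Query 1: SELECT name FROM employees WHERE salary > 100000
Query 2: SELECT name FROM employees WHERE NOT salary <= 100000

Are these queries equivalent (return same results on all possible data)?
Yes, equivalent

Both queries return: [('Eve',)]

Reason: Both filter salary > 100000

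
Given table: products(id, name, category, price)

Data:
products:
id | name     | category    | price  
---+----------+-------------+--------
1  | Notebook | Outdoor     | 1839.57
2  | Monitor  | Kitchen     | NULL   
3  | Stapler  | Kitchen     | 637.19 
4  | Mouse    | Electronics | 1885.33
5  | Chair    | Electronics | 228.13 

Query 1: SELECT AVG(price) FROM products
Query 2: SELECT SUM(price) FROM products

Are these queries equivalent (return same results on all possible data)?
No, not equivalent

Query 1 returns: [(1147.555,)]
Query 2 returns: [(4590.22,)]

Reason: AVG vs SUM give different aggregate values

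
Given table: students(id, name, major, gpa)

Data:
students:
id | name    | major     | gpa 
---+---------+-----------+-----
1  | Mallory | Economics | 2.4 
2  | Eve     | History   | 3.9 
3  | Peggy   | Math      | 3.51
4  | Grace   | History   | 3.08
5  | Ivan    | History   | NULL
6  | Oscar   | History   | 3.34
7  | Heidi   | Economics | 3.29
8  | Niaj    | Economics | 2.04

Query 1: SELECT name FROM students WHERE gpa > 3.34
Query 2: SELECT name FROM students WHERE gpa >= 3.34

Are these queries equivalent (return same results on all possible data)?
No, not equivalent

Query 1 returns: [('Eve',), ('Peggy',)]
Query 2 returns: [('Eve',), ('Peggy',), ('Oscar',)]

Reason: > vs >= gives different results when gpa = 3.34 exists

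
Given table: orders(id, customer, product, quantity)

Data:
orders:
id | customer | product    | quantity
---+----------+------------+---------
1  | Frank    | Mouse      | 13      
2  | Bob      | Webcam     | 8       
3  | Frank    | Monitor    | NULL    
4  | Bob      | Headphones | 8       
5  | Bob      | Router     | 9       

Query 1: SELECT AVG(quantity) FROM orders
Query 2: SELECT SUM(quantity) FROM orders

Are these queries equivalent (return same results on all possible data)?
No, not equivalent

Query 1 returns: [(9.5,)]
Query 2 returns: [(38,)]

Reason: AVG vs SUM give different aggregate values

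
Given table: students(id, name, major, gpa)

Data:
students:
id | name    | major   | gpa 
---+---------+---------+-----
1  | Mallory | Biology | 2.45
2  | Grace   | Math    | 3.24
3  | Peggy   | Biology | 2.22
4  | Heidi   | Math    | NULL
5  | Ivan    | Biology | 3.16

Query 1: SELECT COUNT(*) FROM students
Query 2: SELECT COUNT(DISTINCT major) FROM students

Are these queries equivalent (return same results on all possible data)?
No, not equivalent

Query 1 returns: [(5,)]
Query 2 returns: [(2,)]

Reason: COUNT(*) counts rows, COUNT(DISTINCT major) counts unique majors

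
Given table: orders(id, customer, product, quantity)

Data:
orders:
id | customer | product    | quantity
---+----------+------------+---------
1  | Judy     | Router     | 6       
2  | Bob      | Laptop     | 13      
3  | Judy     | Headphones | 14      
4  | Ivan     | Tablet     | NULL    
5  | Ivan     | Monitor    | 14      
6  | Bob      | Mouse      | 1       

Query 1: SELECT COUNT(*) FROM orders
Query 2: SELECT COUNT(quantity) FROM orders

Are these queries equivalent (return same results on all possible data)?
No, not equivalent

Query 1 returns: [(6,)]
Query 2 returns: [(5,)]

Reason: COUNT(*) includes NULLs, COUNT(column) excludes them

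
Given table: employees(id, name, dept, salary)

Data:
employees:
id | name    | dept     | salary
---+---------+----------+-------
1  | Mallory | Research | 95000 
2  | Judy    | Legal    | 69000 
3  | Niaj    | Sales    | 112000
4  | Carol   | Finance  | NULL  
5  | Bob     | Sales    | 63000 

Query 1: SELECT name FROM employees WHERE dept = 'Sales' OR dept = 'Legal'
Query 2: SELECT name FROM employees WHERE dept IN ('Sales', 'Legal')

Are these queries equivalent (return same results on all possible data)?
Yes, equivalent

Both queries return: [('Bob',), ('Judy',), ('Niaj',)]

Reason: OR vs IN are equivalent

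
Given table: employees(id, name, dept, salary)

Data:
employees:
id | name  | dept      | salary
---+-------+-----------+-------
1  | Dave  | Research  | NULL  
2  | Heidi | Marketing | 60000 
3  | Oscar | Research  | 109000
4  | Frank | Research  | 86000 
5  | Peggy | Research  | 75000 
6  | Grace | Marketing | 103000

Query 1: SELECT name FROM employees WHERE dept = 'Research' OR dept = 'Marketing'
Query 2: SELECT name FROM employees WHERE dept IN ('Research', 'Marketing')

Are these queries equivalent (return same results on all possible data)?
Yes, equivalent

Both queries return: [('Dave',), ('Frank',), ('Grace',), ('Heidi',), ('Oscar',), ('Peggy',)]

Reason: OR vs IN are equivalent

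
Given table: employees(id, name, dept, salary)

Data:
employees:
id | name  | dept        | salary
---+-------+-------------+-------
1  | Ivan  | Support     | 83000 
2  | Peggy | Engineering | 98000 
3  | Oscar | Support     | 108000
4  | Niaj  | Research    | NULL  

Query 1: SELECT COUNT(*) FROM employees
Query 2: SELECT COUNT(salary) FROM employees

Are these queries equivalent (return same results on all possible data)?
No, not equivalent

Query 1 returns: [(4,)]
Query 2 returns: [(3,)]

Reason: COUNT(*) includes NULLs, COUNT(column) excludes them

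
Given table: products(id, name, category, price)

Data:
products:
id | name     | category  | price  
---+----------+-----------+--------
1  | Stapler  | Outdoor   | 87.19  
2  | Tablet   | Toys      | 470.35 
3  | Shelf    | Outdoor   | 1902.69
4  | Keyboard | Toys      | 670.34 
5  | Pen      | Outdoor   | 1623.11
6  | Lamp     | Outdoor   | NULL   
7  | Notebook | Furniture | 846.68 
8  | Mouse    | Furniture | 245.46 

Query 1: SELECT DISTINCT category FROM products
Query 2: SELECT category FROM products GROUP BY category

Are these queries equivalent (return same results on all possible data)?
Yes, equivalent

Both queries return: [('Furniture',), ('Outdoor',), ('Toys',)]

Reason: Both get unique categorys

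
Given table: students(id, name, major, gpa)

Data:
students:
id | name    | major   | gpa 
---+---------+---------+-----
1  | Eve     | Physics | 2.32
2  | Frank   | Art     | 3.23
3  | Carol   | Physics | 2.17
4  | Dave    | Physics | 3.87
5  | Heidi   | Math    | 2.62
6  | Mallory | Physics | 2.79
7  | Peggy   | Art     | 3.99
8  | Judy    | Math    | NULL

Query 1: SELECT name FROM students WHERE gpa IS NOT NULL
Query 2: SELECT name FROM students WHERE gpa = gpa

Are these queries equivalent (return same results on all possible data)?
Yes, equivalent

Both queries return: [('Carol',), ('Dave',), ('Eve',), ('Frank',), ('Heidi',), ('Mallory',), ('Peggy',)]

Reason: IS NOT NULL vs self-equality (both exclude NULLs)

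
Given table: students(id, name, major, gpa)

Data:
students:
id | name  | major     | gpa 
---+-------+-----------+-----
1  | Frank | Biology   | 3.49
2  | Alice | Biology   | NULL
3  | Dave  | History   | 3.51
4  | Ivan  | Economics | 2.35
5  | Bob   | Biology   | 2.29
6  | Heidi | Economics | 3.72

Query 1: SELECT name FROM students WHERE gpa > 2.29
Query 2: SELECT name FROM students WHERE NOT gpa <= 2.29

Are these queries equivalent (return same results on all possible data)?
Yes, equivalent

Both queries return: [('Dave',), ('Frank',), ('Heidi',), ('Ivan',)]

Reason: Both filter gpa > 2.29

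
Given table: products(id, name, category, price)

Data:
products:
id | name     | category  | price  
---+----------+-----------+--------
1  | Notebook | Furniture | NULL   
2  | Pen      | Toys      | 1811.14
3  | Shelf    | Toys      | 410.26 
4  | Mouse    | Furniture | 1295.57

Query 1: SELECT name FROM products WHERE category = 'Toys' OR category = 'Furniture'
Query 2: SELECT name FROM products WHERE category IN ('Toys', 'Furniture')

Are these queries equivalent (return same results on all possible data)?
Yes, equivalent

Both queries return: [('Mouse',), ('Notebook',), ('Pen',), ('Shelf',)]

Reason: OR vs IN are equivalent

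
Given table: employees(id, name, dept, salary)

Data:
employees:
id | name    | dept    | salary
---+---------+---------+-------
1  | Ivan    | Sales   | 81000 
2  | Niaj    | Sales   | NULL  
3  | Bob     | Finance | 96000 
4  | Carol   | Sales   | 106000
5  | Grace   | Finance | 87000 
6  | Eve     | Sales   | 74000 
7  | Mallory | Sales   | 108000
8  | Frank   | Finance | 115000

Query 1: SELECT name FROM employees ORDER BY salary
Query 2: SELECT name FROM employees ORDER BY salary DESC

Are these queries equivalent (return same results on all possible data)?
No, not equivalent

Query 1 returns: [('Niaj',), ('Eve',), ('Ivan',), ('Grace',), ('Bob',), ('Carol',), ('Mallory',), ('Frank',)]
Query 2 returns: [('Frank',), ('Mallory',), ('Carol',), ('Bob',), ('Grace',), ('Ivan',), ('Eve',), ('Niaj',)]

Reason: ASC vs DESC gives opposite ordering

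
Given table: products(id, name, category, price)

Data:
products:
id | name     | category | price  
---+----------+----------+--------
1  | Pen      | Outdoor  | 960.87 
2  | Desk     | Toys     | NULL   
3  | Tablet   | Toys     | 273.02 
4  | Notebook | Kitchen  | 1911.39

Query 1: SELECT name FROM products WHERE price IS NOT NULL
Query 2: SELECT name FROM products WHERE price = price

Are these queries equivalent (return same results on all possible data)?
Yes, equivalent

Both queries return: [('Notebook',), ('Pen',), ('Tablet',)]

Reason: IS NOT NULL vs self-equality (both exclude NULLs)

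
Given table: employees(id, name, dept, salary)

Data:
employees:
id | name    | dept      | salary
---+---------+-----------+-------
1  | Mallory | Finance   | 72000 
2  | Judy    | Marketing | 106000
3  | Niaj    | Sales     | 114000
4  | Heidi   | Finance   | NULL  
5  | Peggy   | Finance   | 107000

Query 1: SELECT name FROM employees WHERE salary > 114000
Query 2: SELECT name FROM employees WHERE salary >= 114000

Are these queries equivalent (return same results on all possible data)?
No, not equivalent

Query 1 returns: []
Query 2 returns: [('Niaj',)]

Reason: > vs >= gives different results when salary = 114000 exists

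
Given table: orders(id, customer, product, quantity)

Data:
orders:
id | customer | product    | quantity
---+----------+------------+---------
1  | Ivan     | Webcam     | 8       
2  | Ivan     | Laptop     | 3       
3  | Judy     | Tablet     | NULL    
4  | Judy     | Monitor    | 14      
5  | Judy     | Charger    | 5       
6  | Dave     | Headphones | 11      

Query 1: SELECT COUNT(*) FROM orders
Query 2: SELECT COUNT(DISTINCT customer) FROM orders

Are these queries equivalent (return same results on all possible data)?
No, not equivalent

Query 1 returns: [(6,)]
Query 2 returns: [(3,)]

Reason: COUNT(*) counts rows, COUNT(DISTINCT customer) counts unique customers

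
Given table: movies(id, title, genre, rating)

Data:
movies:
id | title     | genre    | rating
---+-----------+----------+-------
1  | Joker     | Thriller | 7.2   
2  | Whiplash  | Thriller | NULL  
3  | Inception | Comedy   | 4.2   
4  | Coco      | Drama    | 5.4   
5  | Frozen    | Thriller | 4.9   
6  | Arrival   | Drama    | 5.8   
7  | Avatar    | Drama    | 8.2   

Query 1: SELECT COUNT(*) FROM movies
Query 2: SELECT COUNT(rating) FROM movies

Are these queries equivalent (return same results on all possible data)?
No, not equivalent

Query 1 returns: [(7,)]
Query 2 returns: [(6,)]

Reason: COUNT(*) includes NULLs, COUNT(column) excludes them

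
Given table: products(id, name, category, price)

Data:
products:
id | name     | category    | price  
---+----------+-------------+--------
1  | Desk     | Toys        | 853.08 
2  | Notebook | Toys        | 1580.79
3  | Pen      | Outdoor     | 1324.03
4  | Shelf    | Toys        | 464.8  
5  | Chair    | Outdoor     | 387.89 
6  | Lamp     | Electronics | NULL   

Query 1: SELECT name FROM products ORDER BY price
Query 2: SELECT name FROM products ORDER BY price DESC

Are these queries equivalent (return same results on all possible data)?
No, not equivalent

Query 1 returns: [('Lamp',), ('Chair',), ('Shelf',), ('Desk',), ('Pen',), ('Notebook',)]
Query 2 returns: [('Notebook',), ('Pen',), ('Desk',), ('Shelf',), ('Chair',), ('Lamp',)]

Reason: ASC vs DESC gives opposite ordering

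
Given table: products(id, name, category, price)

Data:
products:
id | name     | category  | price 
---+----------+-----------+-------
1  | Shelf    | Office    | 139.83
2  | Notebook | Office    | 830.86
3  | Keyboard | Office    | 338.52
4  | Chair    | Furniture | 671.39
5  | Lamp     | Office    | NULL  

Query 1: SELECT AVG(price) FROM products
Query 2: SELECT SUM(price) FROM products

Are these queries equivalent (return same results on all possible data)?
No, not equivalent

Query 1 returns: [(495.15,)]
Query 2 returns: [(1980.6,)]

Reason: AVG vs SUM give different aggregate values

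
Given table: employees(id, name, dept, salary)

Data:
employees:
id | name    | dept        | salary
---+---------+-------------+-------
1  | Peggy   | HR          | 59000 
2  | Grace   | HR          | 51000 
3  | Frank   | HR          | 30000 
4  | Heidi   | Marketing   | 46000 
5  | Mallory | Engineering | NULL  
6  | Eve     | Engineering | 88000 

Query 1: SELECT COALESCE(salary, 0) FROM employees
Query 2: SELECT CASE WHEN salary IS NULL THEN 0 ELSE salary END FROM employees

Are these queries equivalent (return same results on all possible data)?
Yes, equivalent

Both queries return: [(0,), (30000,), (46000,), (51000,), (59000,), (88000,)]

Reason: COALESCE vs CASE for NULL handling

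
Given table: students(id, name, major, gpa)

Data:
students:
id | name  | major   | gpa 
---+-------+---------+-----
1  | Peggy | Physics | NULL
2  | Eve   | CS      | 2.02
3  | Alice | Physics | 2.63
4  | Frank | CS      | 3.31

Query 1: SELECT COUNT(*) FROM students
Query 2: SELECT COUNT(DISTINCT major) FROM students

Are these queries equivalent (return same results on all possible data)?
No, not equivalent

Query 1 returns: [(4,)]
Query 2 returns: [(2,)]

Reason: COUNT(*) counts rows, COUNT(DISTINCT major) counts unique majors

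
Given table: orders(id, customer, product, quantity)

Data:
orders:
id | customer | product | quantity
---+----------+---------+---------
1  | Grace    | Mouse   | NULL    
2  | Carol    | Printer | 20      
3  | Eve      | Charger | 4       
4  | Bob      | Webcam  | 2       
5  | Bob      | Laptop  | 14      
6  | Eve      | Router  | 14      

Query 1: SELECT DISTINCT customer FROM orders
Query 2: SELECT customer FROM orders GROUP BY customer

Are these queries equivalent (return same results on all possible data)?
Yes, equivalent

Both queries return: [('Bob',), ('Carol',), ('Eve',), ('Grace',)]

Reason: Both get unique customers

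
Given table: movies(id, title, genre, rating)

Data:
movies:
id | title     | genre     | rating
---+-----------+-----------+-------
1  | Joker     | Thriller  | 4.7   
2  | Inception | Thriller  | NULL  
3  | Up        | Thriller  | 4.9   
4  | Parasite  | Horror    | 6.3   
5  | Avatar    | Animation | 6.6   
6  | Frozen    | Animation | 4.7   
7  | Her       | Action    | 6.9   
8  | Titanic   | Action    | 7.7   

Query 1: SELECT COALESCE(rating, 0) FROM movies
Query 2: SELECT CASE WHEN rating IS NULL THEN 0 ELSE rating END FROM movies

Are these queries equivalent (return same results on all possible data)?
Yes, equivalent

Both queries return: [(0,), (4.7,), (4.7,), (4.9,), (6.3,), (6.6,), (6.9,), (7.7,)]

Reason: COALESCE vs CASE for NULL handling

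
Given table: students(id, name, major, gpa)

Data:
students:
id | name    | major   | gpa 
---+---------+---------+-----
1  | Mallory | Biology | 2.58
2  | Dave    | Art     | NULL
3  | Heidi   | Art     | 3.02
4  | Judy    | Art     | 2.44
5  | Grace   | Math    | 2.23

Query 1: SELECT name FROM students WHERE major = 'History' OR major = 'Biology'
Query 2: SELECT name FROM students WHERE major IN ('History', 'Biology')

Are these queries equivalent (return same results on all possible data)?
Yes, equivalent

Both queries return: [('Mallory',)]

Reason: OR vs IN are equivalent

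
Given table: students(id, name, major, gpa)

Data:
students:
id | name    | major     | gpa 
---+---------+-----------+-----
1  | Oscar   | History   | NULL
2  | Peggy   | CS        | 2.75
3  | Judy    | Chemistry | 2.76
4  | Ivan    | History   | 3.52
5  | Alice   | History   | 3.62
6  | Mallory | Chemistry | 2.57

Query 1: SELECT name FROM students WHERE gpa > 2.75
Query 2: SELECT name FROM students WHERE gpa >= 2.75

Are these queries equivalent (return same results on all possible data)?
No, not equivalent

Query 1 returns: [('Judy',), ('Ivan',), ('Alice',)]
Query 2 returns: [('Peggy',), ('Judy',), ('Ivan',), ('Alice',)]

Reason: > vs >= gives different results when gpa = 2.75 exists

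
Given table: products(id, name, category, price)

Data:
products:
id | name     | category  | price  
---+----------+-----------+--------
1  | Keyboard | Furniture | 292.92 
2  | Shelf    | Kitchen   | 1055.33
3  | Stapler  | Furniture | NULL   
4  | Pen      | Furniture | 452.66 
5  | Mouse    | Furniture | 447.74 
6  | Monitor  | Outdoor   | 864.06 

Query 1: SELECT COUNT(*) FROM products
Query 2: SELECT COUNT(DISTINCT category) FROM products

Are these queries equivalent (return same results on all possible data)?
No, not equivalent

Query 1 returns: [(6,)]
Query 2 returns: [(3,)]

Reason: COUNT(*) counts rows, COUNT(DISTINCT category) counts unique categorys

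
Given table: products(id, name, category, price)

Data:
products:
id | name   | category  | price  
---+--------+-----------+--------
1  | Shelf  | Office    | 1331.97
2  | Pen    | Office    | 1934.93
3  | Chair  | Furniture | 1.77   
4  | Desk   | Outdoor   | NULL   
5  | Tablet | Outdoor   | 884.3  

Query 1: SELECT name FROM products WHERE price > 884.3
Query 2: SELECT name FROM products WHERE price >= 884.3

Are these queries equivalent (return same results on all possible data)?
No, not equivalent

Query 1 returns: [('Shelf',), ('Pen',)]
Query 2 returns: [('Shelf',), ('Pen',), ('Tablet',)]

Reason: > vs >= gives different results when price = 884.3 exists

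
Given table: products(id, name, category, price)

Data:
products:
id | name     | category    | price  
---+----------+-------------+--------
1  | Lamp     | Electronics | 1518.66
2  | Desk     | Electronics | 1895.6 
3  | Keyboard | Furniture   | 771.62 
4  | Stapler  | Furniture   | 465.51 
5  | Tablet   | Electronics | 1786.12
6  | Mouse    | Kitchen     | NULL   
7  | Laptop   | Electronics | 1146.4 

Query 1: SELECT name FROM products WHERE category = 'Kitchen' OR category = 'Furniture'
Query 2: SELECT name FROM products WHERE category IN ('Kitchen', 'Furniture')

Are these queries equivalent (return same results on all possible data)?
Yes, equivalent

Both queries return: [('Keyboard',), ('Mouse',), ('Stapler',)]

Reason: OR vs IN are equivalent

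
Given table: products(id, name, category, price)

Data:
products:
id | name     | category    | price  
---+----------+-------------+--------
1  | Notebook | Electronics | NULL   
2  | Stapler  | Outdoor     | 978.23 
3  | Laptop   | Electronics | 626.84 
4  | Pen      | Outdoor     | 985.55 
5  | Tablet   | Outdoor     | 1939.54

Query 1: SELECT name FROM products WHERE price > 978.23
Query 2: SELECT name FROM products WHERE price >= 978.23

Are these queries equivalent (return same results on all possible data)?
No, not equivalent

Query 1 returns: [('Pen',), ('Tablet',)]
Query 2 returns: [('Stapler',), ('Pen',), ('Tablet',)]

Reason: > vs >= gives different results when price = 978.23 exists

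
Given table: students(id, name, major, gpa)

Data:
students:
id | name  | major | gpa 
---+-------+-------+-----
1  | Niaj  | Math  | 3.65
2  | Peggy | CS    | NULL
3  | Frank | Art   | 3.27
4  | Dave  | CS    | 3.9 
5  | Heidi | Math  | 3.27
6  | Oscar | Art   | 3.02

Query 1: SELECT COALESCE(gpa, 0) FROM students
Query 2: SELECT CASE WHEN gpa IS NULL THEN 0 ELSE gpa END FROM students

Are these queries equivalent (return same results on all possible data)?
Yes, equivalent

Both queries return: [(0,), (3.02,), (3.27,), (3.27,), (3.65,), (3.9,)]

Reason: COALESCE vs CASE for NULL handling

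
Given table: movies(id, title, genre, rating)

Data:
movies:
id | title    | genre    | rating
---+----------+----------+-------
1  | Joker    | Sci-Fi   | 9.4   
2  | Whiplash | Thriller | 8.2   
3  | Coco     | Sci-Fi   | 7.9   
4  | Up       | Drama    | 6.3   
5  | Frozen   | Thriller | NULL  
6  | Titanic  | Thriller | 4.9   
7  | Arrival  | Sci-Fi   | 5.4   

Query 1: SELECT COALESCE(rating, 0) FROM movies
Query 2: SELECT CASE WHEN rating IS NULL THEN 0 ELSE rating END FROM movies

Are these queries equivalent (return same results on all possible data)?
Yes, equivalent

Both queries return: [(0,), (4.9,), (5.4,), (6.3,), (7.9,), (8.2,), (9.4,)]

Reason: COALESCE vs CASE for NULL handling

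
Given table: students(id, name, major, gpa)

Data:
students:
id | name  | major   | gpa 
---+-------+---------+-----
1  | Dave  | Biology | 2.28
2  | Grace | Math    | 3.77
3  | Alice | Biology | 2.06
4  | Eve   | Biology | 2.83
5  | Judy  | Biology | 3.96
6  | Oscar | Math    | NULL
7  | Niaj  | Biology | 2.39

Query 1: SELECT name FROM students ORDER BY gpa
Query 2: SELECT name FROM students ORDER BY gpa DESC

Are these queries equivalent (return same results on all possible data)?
No, not equivalent

Query 1 returns: [('Oscar',), ('Alice',), ('Dave',), ('Niaj',), ('Eve',), ('Grace',), ('Judy',)]
Query 2 returns: [('Judy',), ('Grace',), ('Eve',), ('Niaj',), ('Dave',), ('Alice',), ('Oscar',)]

Reason: ASC vs DESC gives opposite ordering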